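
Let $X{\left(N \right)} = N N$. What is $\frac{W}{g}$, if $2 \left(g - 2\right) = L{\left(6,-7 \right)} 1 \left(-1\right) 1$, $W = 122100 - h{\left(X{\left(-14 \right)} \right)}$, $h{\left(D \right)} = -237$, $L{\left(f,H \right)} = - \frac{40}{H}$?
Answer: $- \frac{285453}{2} \approx -1.4273 \cdot 10^{5}$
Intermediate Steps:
$X{\left(N \right)} = N^{2}$
$W = 122337$ ($W = 122100 - -237 = 122100 + 237 = 122337$)
$g = - \frac{6}{7}$ ($g = 2 + \frac{- \frac{40}{-7} \cdot 1 \left(-1\right) 1}{2} = 2 + \frac{\left(-40\right) \left(- \frac{1}{7}\right) \left(\left(-1\right) 1\right)}{2} = 2 + \frac{\frac{40}{7} \left(-1\right)}{2} = 2 + \frac{1}{2} \left(- \frac{40}{7}\right) = 2 - \frac{20}{7} = - \frac{6}{7} \approx -0.85714$)
$\frac{W}{g} = \frac{122337}{- \frac{6}{7}} = 122337 \left(- \frac{7}{6}\right) = - \frac{285453}{2}$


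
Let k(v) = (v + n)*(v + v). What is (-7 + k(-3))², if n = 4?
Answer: 169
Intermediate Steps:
k(v) = 2*v*(4 + v) (k(v) = (v + 4)*(v + v) = (4 + v)*(2*v) = 2*v*(4 + v))
(-7 + k(-3))² = (-7 + 2*(-3)*(4 - 3))² = (-7 + 2*(-3)*1)² = (-7 - 6)² = (-13)² = 169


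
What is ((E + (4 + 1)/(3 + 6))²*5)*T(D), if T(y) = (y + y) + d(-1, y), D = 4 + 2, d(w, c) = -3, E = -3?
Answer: 2420/9 ≈ 268.89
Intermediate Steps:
D = 6
T(y) = -3 + 2*y (T(y) = (y + y) - 3 = 2*y - 3 = -3 + 2*y)
((E + (4 + 1)/(3 + 6))²*5)*T(D) = ((-3 + (4 + 1)/(3 + 6))²*5)*(-3 + 2*6) = ((-3 + 5/9)²*5)*(-3 + 12) = ((-3 + 5*(⅑))²*5)*9 = ((-3 + 5/9)²*5)*9 = ((-22/9)²*5)*9 = ((484/81)*5)*9 = (2420/81)*9 = 2420/9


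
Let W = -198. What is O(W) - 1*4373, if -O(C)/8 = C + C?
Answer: -1205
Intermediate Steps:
O(C) = -16*C (O(C) = -8*(C + C) = -16*C)
O(W) - 1*4373 = -16*(-198) - 1*4373 = 3168 - 4373 = -1205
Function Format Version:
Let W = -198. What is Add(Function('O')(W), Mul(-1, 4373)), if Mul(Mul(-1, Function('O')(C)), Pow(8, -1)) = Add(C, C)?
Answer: -1205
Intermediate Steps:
Function('O')(C) = Mul(-16, C) (Function('O')(C) = Mul(-8, Add(C, C)) = Mul(-8, Mul(2, C)) = Mul(-16, C))
Add(Function('O')(W), Mul(-1, 4373)) = Add(Mul(-16, -198), Mul(-1, 4373)) = Add(3168, -4373) = -1205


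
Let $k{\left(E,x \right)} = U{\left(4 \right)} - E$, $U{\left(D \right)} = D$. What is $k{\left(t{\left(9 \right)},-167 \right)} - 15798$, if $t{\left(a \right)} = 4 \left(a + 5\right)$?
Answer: $-15850$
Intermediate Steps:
$t{\left(a \right)} = 20 + 4 a$ ($t{\left(a \right)} = 4 \left(5 + a\right) = 20 + 4 a$)
$k{\left(E,x \right)} = 4 - E$
$k{\left(t{\left(9 \right)},-167 \right)} - 15798 = \left(4 - \left(20 + 4 \cdot 9\right)\right) - 15798 = \left(4 - \left(20 + 36\right)\right) - 15798 = \left(4 - 56\right) - 15798 = -52 - 15798 = -15850$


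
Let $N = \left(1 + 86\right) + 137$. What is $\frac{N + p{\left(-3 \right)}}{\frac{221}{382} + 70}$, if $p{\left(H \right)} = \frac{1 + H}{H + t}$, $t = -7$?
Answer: $\frac{22538}{7095} \approx 3.1766$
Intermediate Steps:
$p{\left(H \right)} = \frac{1 + H}{-7 + H}$ ($p{\left(H \right)} = \frac{1 + H}{H - 7} = \frac{1 + H}{-7 + H}$)
$N = 224$ ($N = 87 + 137 = 224$)
$\frac{N + p{\left(-3 \right)}}{\frac{221}{382} + 70} = \frac{224 + \frac{1 - 3}{-7 - 3}}{\frac{221}{382} + 70} = \frac{224 + \frac{1}{-10} \left(-2\right)}{221 \cdot \frac{1}{382} + 70} = \frac{224 - - \frac{1}{5}}{\frac{221}{382} + 70} = \frac{224 + \frac{1}{5}}{\frac{26961}{382}} = \frac{382}{26961} \cdot \frac{1121}{5} = \frac{22538}{7095}$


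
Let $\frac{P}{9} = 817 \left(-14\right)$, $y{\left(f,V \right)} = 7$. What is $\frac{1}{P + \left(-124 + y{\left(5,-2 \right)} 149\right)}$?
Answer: $- \frac{1}{102023} \approx -9.8017 \cdot 10^{-6}$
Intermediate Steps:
$P = -102942$ ($P = 9 \cdot 817 \left(-14\right) = 9 \left(-11438\right) = -102942$)
$\frac{1}{P + \left(-124 + y{\left(5,-2 \right)} 149\right)} = \frac{1}{-102942 + \left(-124 + 7 \cdot 149\right)} = \frac{1}{-102942 + \left(-124 + 1043\right)} = \frac{1}{-102942 + 919} = \frac{1}{-102023} = - \frac{1}{102023}$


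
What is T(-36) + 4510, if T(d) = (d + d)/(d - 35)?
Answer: 320282/71 ≈ 4511.0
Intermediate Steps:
T(d) = 2*d/(-35 + d) (T(d) = (2*d)/(-35 + d) = 2*d/(-35 + d))
T(-36) + 4510 = 2*(-36)/(-35 - 36) + 4510 = 2*(-36)/(-71) + 4510 = 2*(-36)*(-1/71) + 4510 = 72/71 + 4510 = 320282/71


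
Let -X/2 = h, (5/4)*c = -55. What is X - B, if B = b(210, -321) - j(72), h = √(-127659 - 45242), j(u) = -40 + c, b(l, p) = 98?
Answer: -182 - 2*I*√172901 ≈ -182.0 - 831.63*I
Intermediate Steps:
c = -44 (c = (⅘)*(-55) = -44)
j(u) = -84 (j(u) = -40 - 44 = -84)
h = I*√172901 (h = √(-172901) = I*√172901 ≈ 415.81*I)
X = -2*I*√172901 ≈ -831.63*I
B = 182 (B = 98 - 1*(-84) = 98 + 84 = 182)
X - B = -2*I*√172901 - 1*182 = -2*I*√172901 - 182 = -182 - 2*I*√172901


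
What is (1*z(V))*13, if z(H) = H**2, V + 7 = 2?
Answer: 325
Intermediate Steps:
V = -5 (V = -7 + 2 = -5)
(1*z(V))*13 = (1*(-5)**2)*13 = (1*25)*13 = 25*13 = 325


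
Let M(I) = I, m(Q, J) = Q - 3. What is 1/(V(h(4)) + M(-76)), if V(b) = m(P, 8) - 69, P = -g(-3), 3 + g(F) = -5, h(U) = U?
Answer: -1/140 ≈ -0.0071429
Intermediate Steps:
g(F) = -8 (g(F) = -3 - 5 = -8)
P = 8 (P = -1*(-8) = 8)
m(Q, J) = -3 + Q
V(b) = -64 (V(b) = (-3 + 8) - 69 = 5 - 69 = -64)
1/(V(h(4)) + M(-76)) = 1/(-64 - 76) = 1/(-140) = -1/140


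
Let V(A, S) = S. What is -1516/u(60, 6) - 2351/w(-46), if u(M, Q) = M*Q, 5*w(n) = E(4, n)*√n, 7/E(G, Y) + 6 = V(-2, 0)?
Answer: -379/90 - 35265*I*√46/161 ≈ -4.2111 - 1485.6*I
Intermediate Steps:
E(G, Y) = -7/6 (E(G, Y) = 7/(-6 + 0) = 7/(-6) = 7*(-⅙) = -7/6)
w(n) = -7*√n/30 (w(n) = (-7*√n/6)/5 = -7*√n/30)
-1516/u(60, 6) - 2351/w(-46) = -1516/(60*6) - 2351*15*I*√46/161 = -1516/360 - 2351*15*I*√46/161 = -1516*1/360 - 2351*15*I*√46/161 = -379/90 - 35265*I*√46/161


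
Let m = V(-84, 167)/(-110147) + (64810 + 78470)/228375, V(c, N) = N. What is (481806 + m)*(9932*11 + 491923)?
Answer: 6476530143828190631/22359841 ≈ 2.8965e+11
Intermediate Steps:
m = 349860523/558996025 (m = 167/(-110147) + (64810 + 78470)/228375 = 167*(-1/110147) + 143280*(1/228375) = -167/110147 + 3184/5075 = 349860523/558996025 ≈ 0.62587)
(481806 + m)*(9932*11 + 491923) = (481806 + 349860523/558996025)*(9932*11 + 491923) = 269327988681673*(109252 + 491923)/558996025 = (269327988681673/558996025)*601175 = 6476530143828190631/22359841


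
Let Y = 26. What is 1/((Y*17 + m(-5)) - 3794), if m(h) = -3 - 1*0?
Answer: -1/3355 ≈ -0.00029806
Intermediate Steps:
m(h) = -3 (m(h) = -3 + 0 = -3)
1/((Y*17 + m(-5)) - 3794) = 1/((26*17 - 3) - 3794) = 1/((442 - 3) - 3794) = 1/(439 - 3794) = 1/(-3355) = -1/3355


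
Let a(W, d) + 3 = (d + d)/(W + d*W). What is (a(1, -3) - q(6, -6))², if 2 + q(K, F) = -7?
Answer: 81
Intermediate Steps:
q(K, F) = -9 (q(K, F) = -2 - 7 = -9)
a(W, d) = -3 + 2*d/(W + W*d) (a(W, d) = -3 + (d + d)/(W + d*W) = -3 + (2*d)/(W + W*d) = -3 + 2*d/(W + W*d))
(a(1, -3) - q(6, -6))² = ((-3*1 + 2*(-3) - 3*1*(-3))/(1*(1 - 3)) - 1*(-9))² = (1*(-3 - 6 + 9)/(-2) + 9)² = (1*(-½)*0 + 9)² = (0 + 9)² = 9² = 81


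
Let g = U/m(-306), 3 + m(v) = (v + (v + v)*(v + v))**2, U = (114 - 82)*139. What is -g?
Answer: -4448/140054080641 ≈ -3.1759e-8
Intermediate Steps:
U = 4448 (U = 32*139 = 4448)
m(v) = -3 + (v + 4*v**2)**2 (m(v) = -3 + (v + (v + v)*(v + v))**2 = -3 + (v + (2*v)*(2*v))**2 = -3 + (v + 4*v**2)**2)
g = 4448/140054080641 (g = 4448/(-3 + (-306)**2*(1 + 4*(-306))**2) = 4448/(-3 + 93636*(1 - 1224)**2) = 4448/(-3 + 93636*(-1223)**2) = 4448/(-3 + 93636*1495729) = 4448/(-3 + 140054080644) = 4448/140054080641 ≈ 3.1759e-8)
-g = -1*4448/140054080641 = -4448/140054080641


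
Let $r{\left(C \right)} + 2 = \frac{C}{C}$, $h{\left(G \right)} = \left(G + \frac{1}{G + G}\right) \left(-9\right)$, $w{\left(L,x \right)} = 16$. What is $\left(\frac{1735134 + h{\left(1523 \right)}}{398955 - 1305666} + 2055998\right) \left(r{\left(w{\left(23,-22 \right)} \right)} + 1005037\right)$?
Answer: $\frac{951155313229329778230}{460306951} \approx 2.0663 \cdot 10^{12}$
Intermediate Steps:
$h{\left(G \right)} = - 9 G - \frac{9}{2 G}$ ($h{\left(G \right)} = \left(G + \frac{1}{2 G}\right) \left(-9\right) = - 9 G - \frac{9}{2 G}$)
$r{\left(C \right)} = -1$ ($r{\left(C \right)} = -2 + \frac{C}{C} = -2 + 1 = -1$)
$\left(\frac{1735134 + h{\left(1523 \right)}}{398955 - 1305666} + 2055998\right) \left(r{\left(w{\left(23,-22 \right)} \right)} + 1005037\right) = \left(\frac{1735134 - \left(13707 + \frac{9}{2 \cdot 1523}\right)}{398955 - 1305666} + 2055998\right) \left(-1 + 1005037\right) = \left(\frac{1735134 - \frac{41751531}{3046}}{-906711} + 2055998\right) 1005036 = \left(\left(1735134 - \frac{41751531}{3046}\right) \left(- \frac{1}{906711}\right) + 2055998\right) 1005036 = \left(\frac{5243466633}{3046} \left(- \frac{1}{906711}\right) + 2055998\right) 1005036 = \left(- \frac{1747822211}{920613902} + 2055998\right) 1005036 = \frac{1892778593461985}{920613902} \cdot 1005036 = \frac{951155313229329778230}{460306951}$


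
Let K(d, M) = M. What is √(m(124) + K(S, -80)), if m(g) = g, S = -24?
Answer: 2*√11 ≈ 6.6332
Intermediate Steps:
√(m(124) + K(S, -80)) = √(124 - 80) = √44 = 2*√11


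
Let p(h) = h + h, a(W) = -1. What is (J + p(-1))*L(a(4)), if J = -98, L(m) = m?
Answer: 100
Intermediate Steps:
p(h) = 2*h
(J + p(-1))*L(a(4)) = (-98 + 2*(-1))*(-1) = (-98 - 2)*(-1) = -100*(-1) = 100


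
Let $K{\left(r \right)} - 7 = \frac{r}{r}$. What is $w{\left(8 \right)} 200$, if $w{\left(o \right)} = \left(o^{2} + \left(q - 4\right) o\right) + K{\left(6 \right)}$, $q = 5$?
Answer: $16000$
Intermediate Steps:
$K{\left(r \right)} = 8$ ($K{\left(r \right)} = 7 + \frac{r}{r} = 7 + 1 = 8$)
$w{\left(o \right)} = 8 + o + o^{2}$ ($w{\left(o \right)} = \left(o^{2} + \left(5 - 4\right) o\right) + 8 = \left(o^{2} + 1 o\right) + 8 = \left(o^{2} + o\right) + 8 = \left(o + o^{2}\right) + 8 = 8 + o + o^{2}$)
$w{\left(8 \right)} 200 = \left(8 + 8 + 8^{2}\right) 200 = \left(8 + 8 + 64\right) 200 = 80 \cdot 200 = 16000$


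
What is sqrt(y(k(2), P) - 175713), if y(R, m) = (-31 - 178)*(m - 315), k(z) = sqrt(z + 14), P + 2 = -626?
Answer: sqrt(21374) ≈ 146.20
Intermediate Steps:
P = -628 (P = -2 - 626 = -628)
k(z) = sqrt(14 + z)
y(R, m) = 65835 - 209*m (y(R, m) = -209*(-315 + m) = 65835 - 209*m)
sqrt(y(k(2), P) - 175713) = sqrt((65835 - 209*(-628)) - 175713) = sqrt((65835 + 131252) - 175713) = sqrt(197087 - 175713) = sqrt(21374)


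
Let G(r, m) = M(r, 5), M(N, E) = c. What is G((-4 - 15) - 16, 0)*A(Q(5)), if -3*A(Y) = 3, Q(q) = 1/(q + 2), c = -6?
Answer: 6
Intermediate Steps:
Q(q) = 1/(2 + q)
A(Y) = -1 (A(Y) = -⅓*3 = -1)
M(N, E) = -6
G(r, m) = -6
G((-4 - 15) - 16, 0)*A(Q(5)) = -6*(-1) = 6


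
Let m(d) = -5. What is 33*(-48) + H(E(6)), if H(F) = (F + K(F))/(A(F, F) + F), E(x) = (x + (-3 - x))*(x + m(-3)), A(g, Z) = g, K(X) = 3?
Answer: -1584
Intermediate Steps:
E(x) = 15 - 3*x (E(x) = (x + (-3 - x))*(x - 5) = -3*(-5 + x) = 15 - 3*x)
H(F) = (3 + F)/(2*F) (H(F) = (F + 3)/(F + F) = (3 + F)/((2*F)) = (3 + F)*(1/(2*F)) = (3 + F)/(2*F))
33*(-48) + H(E(6)) = 33*(-48) + (3 + (15 - 3*6))/(2*(15 - 3*6)) = -1584 + (3 + (15 - 18))/(2*(15 - 18)) = -1584 + (½)*(3 - 3)/(-3) = -1584 + (½)*(-⅓)*0 = -1584 + 0 = -1584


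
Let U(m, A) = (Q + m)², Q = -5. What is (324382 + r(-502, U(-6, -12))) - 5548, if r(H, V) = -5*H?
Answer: 321344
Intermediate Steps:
U(m, A) = (-5 + m)²
(324382 + r(-502, U(-6, -12))) - 5548 = (324382 - 5*(-502)) - 5548 = (324382 + 2510) - 5548 = 326892 - 5548 = 321344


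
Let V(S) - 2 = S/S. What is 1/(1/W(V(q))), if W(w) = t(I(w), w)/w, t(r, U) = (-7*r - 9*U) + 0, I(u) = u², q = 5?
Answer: -30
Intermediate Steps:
V(S) = 3 (V(S) = 2 + S/S = 2 + 1 = 3)
t(r, U) = -9*U - 7*r (t(r, U) = (-9*U - 7*r) + 0 = -9*U - 7*r)
W(w) = (-9*w - 7*w²)/w
1/(1/W(V(q))) = 1/(1/(-9 - 7*3)) = 1/(1/(-9 - 21)) = 1/(1/(-30)) = 1/(-1/30) = -30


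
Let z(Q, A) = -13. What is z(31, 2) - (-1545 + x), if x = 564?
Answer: 968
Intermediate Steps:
z(31, 2) - (-1545 + x) = -13 - (-1545 + 564) = -13 - 1*(-981) = -13 + 981 = 968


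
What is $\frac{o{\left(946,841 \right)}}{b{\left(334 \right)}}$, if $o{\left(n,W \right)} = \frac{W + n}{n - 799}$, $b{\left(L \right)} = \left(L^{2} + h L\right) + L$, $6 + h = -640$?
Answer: $- \frac{1787}{15269478} \approx -0.00011703$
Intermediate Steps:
$h = -646$ ($h = -6 - 640 = -646$)
$b{\left(L \right)} = L^{2} - 645 L$ ($b{\left(L \right)} = \left(L^{2} - 646 L\right) + L = L^{2} - 645 L$)
$o{\left(n,W \right)} = \frac{W + n}{-799 + n}$
$\frac{o{\left(946,841 \right)}}{b{\left(334 \right)}} = \frac{\frac{1}{-799 + 946} \left(841 + 946\right)}{334 \left(-645 + 334\right)} = \frac{\frac{1}{147} \cdot 1787}{334 \left(-311\right)} = \frac{\frac{1}{147} \cdot 1787}{-103874} = \frac{1787}{147} \left(- \frac{1}{103874}\right) = - \frac{1787}{15269478}$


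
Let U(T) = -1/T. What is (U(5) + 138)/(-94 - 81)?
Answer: -689/875 ≈ -0.78743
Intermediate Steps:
(U(5) + 138)/(-94 - 81) = (-1/5 + 138)/(-94 - 81) = (-1*1/5 + 138)/(-175) = -(-1/5 + 138)/175 = -1/175*689/5 = -689/875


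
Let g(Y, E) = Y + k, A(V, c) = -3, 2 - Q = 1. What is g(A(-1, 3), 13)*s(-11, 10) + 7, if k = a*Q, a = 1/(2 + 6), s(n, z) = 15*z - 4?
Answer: -1651/4 ≈ -412.75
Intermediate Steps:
Q = 1 (Q = 2 - 1*1 = 2 - 1 = 1)
s(n, z) = -4 + 15*z
a = ⅛ (a = 1/8 = ⅛ ≈ 0.12500)
k = ⅛ (k = (⅛)*1 = ⅛ ≈ 0.12500)
g(Y, E) = ⅛ + Y (g(Y, E) = Y + ⅛ = ⅛ + Y)
g(A(-1, 3), 13)*s(-11, 10) + 7 = (⅛ - 3)*(-4 + 15*10) + 7 = -23*(-4 + 150)/8 + 7 = -23/8*146 + 7 = -1679/4 + 7 = -1651/4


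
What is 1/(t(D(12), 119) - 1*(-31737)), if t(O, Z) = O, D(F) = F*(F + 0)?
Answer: 1/31881 ≈ 3.1367e-5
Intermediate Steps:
D(F) = F² (D(F) = F*F = F²)
1/(t(D(12), 119) - 1*(-31737)) = 1/(12² - 1*(-31737)) = 1/(144 + 31737) = 1/31881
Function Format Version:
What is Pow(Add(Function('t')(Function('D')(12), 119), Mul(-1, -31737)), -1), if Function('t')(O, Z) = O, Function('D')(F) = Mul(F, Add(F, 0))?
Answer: Rational(1, 31881) ≈ 3.1367e-5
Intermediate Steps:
Function('D')(F) = Pow(F, 2) (Function('D')(F) = Mul(F, F) = Pow(F, 2))
Pow(Add(Function('t')(Function('D')(12), 119), Mul(-1, -31737)), -1) = Pow(Add(Pow(12, 2), Mul(-1, -31737)), -1) = Pow(Add(144, 31737), -1) = Pow(31881, -1) = Rational(1, 31881)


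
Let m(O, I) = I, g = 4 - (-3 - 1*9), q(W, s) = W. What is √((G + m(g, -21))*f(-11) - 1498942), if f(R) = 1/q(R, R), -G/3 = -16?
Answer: I*√181372279/11 ≈ 1224.3*I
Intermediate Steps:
G = 48 (G = -3*(-16) = 48)
f(R) = 1/R
g = 16 (g = 4 - (-3 - 9) = 4 - 1*(-12) = 4 + 12 = 16)
√((G + m(g, -21))*f(-11) - 1498942) = √((48 - 21)/(-11) - 1498942) = √(27*(-1/11) - 1498942) = √(-27/11 - 1498942) = √(-16488389/11) = I*√181372279/11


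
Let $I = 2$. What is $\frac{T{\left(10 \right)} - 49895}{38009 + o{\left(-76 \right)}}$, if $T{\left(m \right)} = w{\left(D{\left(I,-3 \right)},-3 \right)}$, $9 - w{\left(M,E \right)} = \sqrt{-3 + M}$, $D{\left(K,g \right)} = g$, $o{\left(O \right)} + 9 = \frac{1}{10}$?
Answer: $- \frac{498860}{380001} - \frac{10 i \sqrt{6}}{380001} \approx -1.3128 - 6.446 \cdot 10^{-5} i$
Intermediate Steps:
$o{\left(O \right)} = - \frac{89}{10}$ ($o{\left(O \right)} = -9 + \frac{1}{10} = - \frac{89}{10}$)
$w{\left(M,E \right)} = 9 - \sqrt{-3 + M}$
$T{\left(m \right)} = 9 - i \sqrt{6}$ ($T{\left(m \right)} = 9 - \sqrt{-3 - 3} = 9 - \sqrt{-6} = 9 - i \sqrt{6}$)
$\frac{T{\left(10 \right)} - 49895}{38009 + o{\left(-76 \right)}} = \frac{\left(9 - i \sqrt{6}\right) - 49895}{38009 - \frac{89}{10}} = \frac{-49886 - i \sqrt{6}}{\frac{380001}{10}} = \left(-49886 - i \sqrt{6}\right) \frac{10}{380001} = - \frac{498860}{380001} - \frac{10 i \sqrt{6}}{380001}$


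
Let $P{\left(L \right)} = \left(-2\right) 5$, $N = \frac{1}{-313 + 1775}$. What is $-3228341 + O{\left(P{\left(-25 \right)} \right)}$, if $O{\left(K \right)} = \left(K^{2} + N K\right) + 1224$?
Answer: $- \frac{2358949432}{731} \approx -3.227 \cdot 10^{6}$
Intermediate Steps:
$N = \frac{1}{1462} \approx 0.00068399$
$P{\left(L \right)} = -10$
$O{\left(K \right)} = 1224 + K^{2} + \frac{K}{1462}$ ($O{\left(K \right)} = \left(K^{2} + \frac{K}{1462}\right) + 1224 = 1224 + K^{2} + \frac{K}{1462}$)
$-3228341 + O{\left(P{\left(-25 \right)} \right)} = -3228341 + \left(1224 + \left(-10\right)^{2} + \frac{1}{1462} \left(-10\right)\right) = -3228341 + \left(1224 + 100 - \frac{5}{731}\right) = -3228341 + \frac{967839}{731} = - \frac{2358949432}{731}$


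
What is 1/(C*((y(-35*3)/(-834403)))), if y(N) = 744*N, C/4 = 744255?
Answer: 834403/232564802400 ≈ 3.5878e-6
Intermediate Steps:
C = 2977020 (C = 4*744255 = 2977020)
1/(C*((y(-35*3)/(-834403)))) = 1/(2977020*(((744*(-35*3))/(-834403)))) = 1/(2977020*(((744*(-105))*(-1/834403)))) = 1/(2977020*((-78120*(-1/834403)))) = 1/(2977020*(78120/834403)) = (1/2977020)*(834403/78120) = 834403/232564802400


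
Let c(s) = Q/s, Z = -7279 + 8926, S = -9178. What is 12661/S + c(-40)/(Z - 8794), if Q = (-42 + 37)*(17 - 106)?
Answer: -361544247/262380664 ≈ -1.3779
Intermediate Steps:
Q = 445 (Q = -5*(-89) = 445)
Z = 1647
c(s) = 445/s
12661/S + c(-40)/(Z - 8794) = 12661/(-9178) + (445/(-40))/(1647 - 8794) = 12661*(-1/9178) + (445*(-1/40))/(-7147) = -12661/9178 - 89/8*(-1/7147) = -12661/9178 + 89/57176 = -361544247/262380664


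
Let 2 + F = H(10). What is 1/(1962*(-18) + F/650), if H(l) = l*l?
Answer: -325/11477651 ≈ -2.8316e-5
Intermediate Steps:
H(l) = l²
F = 98 (F = -2 + 10² = -2 + 100 = 98)
1/(1962*(-18) + F/650) = 1/(1962*(-18) + 98/650) = 1/(-35316 + (1/650)*98) = 1/(-35316 + 49/325) = 1/(-11477651/325) = -325/11477651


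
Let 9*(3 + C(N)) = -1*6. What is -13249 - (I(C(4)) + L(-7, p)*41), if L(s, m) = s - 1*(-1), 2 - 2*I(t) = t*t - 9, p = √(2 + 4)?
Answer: -117016/9 ≈ -13002.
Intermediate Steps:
C(N) = -11/3 (C(N) = -3 + (-1*6)/9 = -3 + (⅑)*(-6) = -3 - ⅔ = -11/3)
p = √6 ≈ 2.4495
I(t) = 11/2 - t²/2 (I(t) = 1 - (t*t - 9)/2 = 1 - (t² - 9)/2 = 1 - (-9 + t²)/2 = 1 + (9/2 - t²/2) = 11/2 - t²/2)
L(s, m) = 1 + s (L(s, m) = s + 1 = 1 + s)
-13249 - (I(C(4)) + L(-7, p)*41) = -13249 - ((11/2 - (-11/3)²/2) + (1 - 7)*41) = -13249 - ((11/2 - ½*121/9) - 6*41) = -13249 - ((11/2 - 121/18) - 246) = -13249 - (-11/9 - 246) = -13249 - 1*(-2225/9) = -13249 + 2225/9 = -117016/9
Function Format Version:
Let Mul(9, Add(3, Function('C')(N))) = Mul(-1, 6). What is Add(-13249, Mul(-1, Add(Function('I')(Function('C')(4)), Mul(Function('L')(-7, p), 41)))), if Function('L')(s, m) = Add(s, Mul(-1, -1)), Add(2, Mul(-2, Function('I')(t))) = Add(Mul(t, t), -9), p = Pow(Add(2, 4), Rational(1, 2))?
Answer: Rational(-117016, 9) ≈ -13002.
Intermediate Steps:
Function('C')(N) = Rational(-11, 3) (Function('C')(N) = Add(-3, Mul(Rational(1, 9), Mul(-1, 6))) = Add(-3, Mul(Rational(1, 9), -6)) = Add(-3, Rational(-2, 3)) = Rational(-11, 3))
p = Pow(6, Rational(1, 2)) ≈ 2.4495
Function('I')(t) = Add(Rational(11, 2), Mul(Rational(-1, 2), Pow(t, 2))) (Function('I')(t) = Add(1, Mul(Rational(-1, 2), Add(Mul(t, t), -9))) = Add(1, Mul(Rational(-1, 2), Add(Pow(t, 2), -9))) = Add(1, Mul(Rational(-1, 2), Add(-9, Pow(t, 2)))) = Add(1, Add(Rational(9, 2), Mul(Rational(-1, 2), Pow(t, 2)))) = Add(Rational(11, 2), Mul(Rational(-1, 2), Pow(t, 2))))
Function('L')(s, m) = Add(1, s) (Function('L')(s, m) = Add(s, 1) = Add(1, s))
Add(-13249, Mul(-1, Add(Function('I')(Function('C')(4)), Mul(Function('L')(-7, p), 41)))) = Add(-13249, Mul(-1, Add(Add(Rational(11, 2), Mul(Rational(-1, 2), Pow(Rational(-11, 3), 2))), Mul(Add(1, -7), 41)))) = Add(-13249, Mul(-1, Add(Add(Rational(11, 2), Mul(Rational(-1, 2), Rational(121, 9))), Mul(-6, 41)))) = Add(-13249, Mul(-1, Add(Add(Rational(11, 2), Rational(-121, 18)), -246))) = Add(-13249, Mul(-1, Add(Rational(-11, 9), -246))) = Add(-13249, Mul(-1, Rational(-2225, 9))) = Add(-13249, Rational(2225, 9)) = Rational(-117016, 9)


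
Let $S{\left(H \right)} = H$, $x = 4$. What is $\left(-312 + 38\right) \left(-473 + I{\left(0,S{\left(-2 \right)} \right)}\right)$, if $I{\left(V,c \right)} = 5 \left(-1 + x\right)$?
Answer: $125492$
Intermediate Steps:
$I{\left(V,c \right)} = 15$ ($I{\left(V,c \right)} = 5 \left(-1 + 4\right) = 5 \cdot 3 = 15$)
$\left(-312 + 38\right) \left(-473 + I{\left(0,S{\left(-2 \right)} \right)}\right) = \left(-312 + 38\right) \left(-473 + 15\right) = \left(-274\right) \left(-458\right) = 125492$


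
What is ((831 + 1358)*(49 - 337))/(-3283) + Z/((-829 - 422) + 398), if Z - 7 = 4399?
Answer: 523293598/2800399 ≈ 186.86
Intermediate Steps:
Z = 4406 (Z = 7 + 4399 = 4406)
((831 + 1358)*(49 - 337))/(-3283) + Z/((-829 - 422) + 398) = ((831 + 1358)*(49 - 337))/(-3283) + 4406/((-829 - 422) + 398) = (2189*(-288))*(-1/3283) + 4406/(-1251 + 398) = -630432*(-1/3283) + 4406/(-853) = 630432/3283 + 4406*(-1/853) = 630432/3283 - 4406/853 = 523293598/2800399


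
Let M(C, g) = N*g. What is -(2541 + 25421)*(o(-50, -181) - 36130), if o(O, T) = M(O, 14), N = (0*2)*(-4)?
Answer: 1010267060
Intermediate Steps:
N = 0 (N = 0*(-4) = 0)
M(C, g) = 0 (M(C, g) = 0*g = 0)
o(O, T) = 0
-(2541 + 25421)*(o(-50, -181) - 36130) = -(2541 + 25421)*(0 - 36130) = -27962*(-36130) = -1*(-1010267060) = 1010267060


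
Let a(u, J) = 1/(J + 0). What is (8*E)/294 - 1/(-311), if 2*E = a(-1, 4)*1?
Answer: 605/91434 ≈ 0.0066168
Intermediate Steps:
a(u, J) = 1/J
E = ⅛ (E = (1/4)/2 = ((¼)*1)/2 = (½)*(¼) = ⅛ ≈ 0.12500)
(8*E)/294 - 1/(-311) = (8*(⅛))/294 - 1/(-311) = 1*(1/294) - 1*(-1/311) = 1/294 + 1/311 = 605/91434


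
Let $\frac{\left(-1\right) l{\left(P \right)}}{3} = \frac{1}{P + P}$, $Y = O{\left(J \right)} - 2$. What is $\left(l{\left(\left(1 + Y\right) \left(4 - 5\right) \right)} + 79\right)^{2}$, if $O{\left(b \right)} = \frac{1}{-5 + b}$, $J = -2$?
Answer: $\frac{1545049}{256} \approx 6035.3$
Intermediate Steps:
$Y = - \frac{15}{7}$ ($Y = \frac{1}{-5 - 2} - 2 = \frac{1}{-7} - 2 = - \frac{1}{7} - 2 = - \frac{15}{7} \approx -2.1429$)
$l{\left(P \right)} = - \frac{3}{2 P}$ ($l{\left(P \right)} = - \frac{3}{P + P} = - \frac{3}{2 P}$)
$\left(l{\left(\left(1 + Y\right) \left(4 - 5\right) \right)} + 79\right)^{2} = \left(- \frac{3}{2 \left(1 - \frac{15}{7}\right) \left(4 - 5\right)} + 79\right)^{2} = \left(- \frac{3}{2 \left(\left(- \frac{8}{7}\right) \left(-1\right)\right)} + 79\right)^{2} = \left(- \frac{3}{2 \cdot \frac{8}{7}} + 79\right)^{2} = \left(\left(- \frac{3}{2}\right) \frac{7}{8} + 79\right)^{2} = \left(- \frac{21}{16} + 79\right)^{2} = \left(\frac{1243}{16}\right)^{2} = \frac{1545049}{256}$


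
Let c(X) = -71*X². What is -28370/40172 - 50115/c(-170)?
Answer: -2809959161/4121446340 ≈ -0.68179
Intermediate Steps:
-28370/40172 - 50115/c(-170) = -28370/40172 - 50115/((-71*(-170)²)) = -28370*1/40172 - 50115/((-71*28900)) = -14185/20086 - 50115/(-2051900) = -14185/20086 - 50115*(-1/2051900) = -14185/20086 + 10023/410380 = -2809959161/4121446340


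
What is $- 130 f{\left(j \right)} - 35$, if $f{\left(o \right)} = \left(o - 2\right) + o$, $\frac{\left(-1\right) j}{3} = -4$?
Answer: $-2895$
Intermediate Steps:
$j = 12$ ($j = \left(-3\right) \left(-4\right) = 12$)
$f{\left(o \right)} = -2 + 2 o$ ($f{\left(o \right)} = \left(-2 + o\right) + o = -2 + 2 o$)
$- 130 f{\left(j \right)} - 35 = - 130 \left(-2 + 2 \cdot 12\right) - 35 = - 130 \left(-2 + 24\right) - 35 = \left(-130\right) 22 - 35 = -2860 - 35 = -2895$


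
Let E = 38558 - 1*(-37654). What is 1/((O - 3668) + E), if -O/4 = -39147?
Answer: 1/229132 ≈ 4.3643e-6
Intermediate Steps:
O = 156588 (O = -4*(-39147) = 156588)
E = 76212 (E = 38558 + 37654 = 76212)
1/((O - 3668) + E) = 1/((156588 - 3668) + 76212) = 1/(152920 + 76212) = 1/229132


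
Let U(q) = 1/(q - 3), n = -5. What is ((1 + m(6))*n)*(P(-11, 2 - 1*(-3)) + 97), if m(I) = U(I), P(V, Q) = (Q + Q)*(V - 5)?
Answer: 420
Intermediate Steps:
P(V, Q) = 2*Q*(-5 + V) (P(V, Q) = (2*Q)*(-5 + V) = 2*Q*(-5 + V))
U(q) = 1/(-3 + q)
m(I) = 1/(-3 + I)
((1 + m(6))*n)*(P(-11, 2 - 1*(-3)) + 97) = ((1 + 1/(-3 + 6))*(-5))*(2*(2 - 1*(-3))*(-5 - 11) + 97) = ((1 + 1/3)*(-5))*(2*(2 + 3)*(-16) + 97) = ((1 + ⅓)*(-5))*(2*5*(-16) + 97) = ((4/3)*(-5))*(-160 + 97) = -20/3*(-63) = 420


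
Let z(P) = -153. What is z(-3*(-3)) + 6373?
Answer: 6220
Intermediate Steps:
z(-3*(-3)) + 6373 = -153 + 6373 = 6220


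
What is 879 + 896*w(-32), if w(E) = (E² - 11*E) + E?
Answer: 1205103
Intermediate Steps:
w(E) = E² - 10*E
879 + 896*w(-32) = 879 + 896*(-32*(-10 - 32)) = 879 + 896*(-32*(-42)) = 879 + 896*1344 = 879 + 1204224 = 1205103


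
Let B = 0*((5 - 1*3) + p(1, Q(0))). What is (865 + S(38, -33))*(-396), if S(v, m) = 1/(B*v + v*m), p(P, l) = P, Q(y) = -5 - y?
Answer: -6508254/19 ≈ -3.4254e+5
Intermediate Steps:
B = 0 (B = 0*((5 - 1*3) + 1) = 0*((5 - 3) + 1) = 0*(2 + 1) = 0*3 = 0)
S(v, m) = 1/(m*v) (S(v, m) = 1/(0*v + v*m) = 1/(0 + m*v) = 1/(m*v))
(865 + S(38, -33))*(-396) = (865 + 1/(-33*38))*(-396) = (865 - 1/33*1/38)*(-396) = (865 - 1/1254)*(-396) = (1084709/1254)*(-396) = -6508254/19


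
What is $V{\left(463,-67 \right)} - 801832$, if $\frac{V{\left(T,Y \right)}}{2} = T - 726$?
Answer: $-802358$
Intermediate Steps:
$V{\left(T,Y \right)} = -1452 + 2 T$ ($V{\left(T,Y \right)} = 2 \left(T - 726\right) = 2 \left(-726 + T\right) = -1452 + 2 T$)
$V{\left(463,-67 \right)} - 801832 = \left(-1452 + 2 \cdot 463\right) - 801832 = \left(-1452 + 926\right) - 801832 = -526 - 801832 = -802358$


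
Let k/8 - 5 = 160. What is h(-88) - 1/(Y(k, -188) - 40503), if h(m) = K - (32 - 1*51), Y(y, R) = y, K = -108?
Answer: -3487286/39183 ≈ -89.000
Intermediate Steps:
k = 1320 (k = 40 + 8*160 = 40 + 1280 = 1320)
h(m) = -89 (h(m) = -108 - (32 - 1*51) = -108 - (32 - 51) = -108 - 1*(-19) = -108 + 19 = -89)
h(-88) - 1/(Y(k, -188) - 40503) = -89 - 1/(1320 - 40503) = -89 - 1/(-39183) = -89 - 1*(-1/39183) = -89 + 1/39183 = -3487286/39183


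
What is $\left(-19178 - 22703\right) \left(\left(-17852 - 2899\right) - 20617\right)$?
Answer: $1732533208$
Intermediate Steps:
$\left(-19178 - 22703\right) \left(\left(-17852 - 2899\right) - 20617\right) = - 41881 \left(\left(-17852 - 2899\right) - 20617\right) = - 41881 \left(-20751 - 20617\right) = \left(-41881\right) \left(-41368\right) = 1732533208$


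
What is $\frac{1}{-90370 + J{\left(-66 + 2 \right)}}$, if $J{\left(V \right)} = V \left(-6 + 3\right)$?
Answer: $- \frac{1}{90178} \approx -1.1089 \cdot 10^{-5}$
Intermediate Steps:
$J{\left(V \right)} = - 3 V$ ($J{\left(V \right)} = V \left(-3\right) = - 3 V$)
$\frac{1}{-90370 + J{\left(-66 + 2 \right)}} = \frac{1}{-90370 - 3 \left(-66 + 2\right)} = \frac{1}{-90370 - -192} = \frac{1}{-90370 + 192} = \frac{1}{-90178} = - \frac{1}{90178}$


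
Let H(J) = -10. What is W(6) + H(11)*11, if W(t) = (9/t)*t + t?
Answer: -95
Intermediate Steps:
W(t) = 9 + t
W(6) + H(11)*11 = (9 + 6) - 10*11 = 15 - 110 = -95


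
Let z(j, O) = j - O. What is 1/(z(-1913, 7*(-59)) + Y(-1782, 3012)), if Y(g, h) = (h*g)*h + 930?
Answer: -1/16166561178 ≈ -6.1856e-11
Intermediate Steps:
Y(g, h) = 930 + g*h² (Y(g, h) = (g*h)*h + 930 = g*h² + 930 = 930 + g*h²)
1/(z(-1913, 7*(-59)) + Y(-1782, 3012)) = 1/((-1913 - 7*(-59)) + (930 - 1782*3012²)) = 1/((-1913 - 1*(-413)) + (930 - 1782*9072144)) = 1/((-1913 + 413) + (930 - 16166560608)) = 1/(-1500 - 16166559678) = 1/(-16166561178) = -1/16166561178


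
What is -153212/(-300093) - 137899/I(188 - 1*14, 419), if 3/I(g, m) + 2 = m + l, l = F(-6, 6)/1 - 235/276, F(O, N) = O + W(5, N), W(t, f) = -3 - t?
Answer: -1531056808948405/82825668 ≈ -1.8485e+7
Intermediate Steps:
F(O, N) = -8 + O (F(O, N) = O + (-3 - 1*5) = O + (-3 - 5) = O - 8 = -8 + O)
l = -4099/276 (l = (-8 - 6)/1 - 235/276 = -14*1 - 235*1/276 = -14 - 235/276 = -4099/276 ≈ -14.851)
I(g, m) = 3/(-4651/276 + m) (I(g, m) = 3/(-2 + (m - 4099/276)) = 3/(-2 + (-4099/276 + m)) = 3/(-4651/276 + m))
-153212/(-300093) - 137899/I(188 - 1*14, 419) = -153212/(-300093) - 137899/(828/(-4651 + 276*419)) = -153212*(-1/300093) - 137899/(828/(-4651 + 115644)) = 153212/300093 - 137899/(828/110993) = 153212/300093 - 137899/(828*(1/110993)) = 153212/300093 - 137899/828/110993 = 153212/300093 - 137899*110993/828 = 153212/300093 - 15305823707/828 = -1531056808948405/82825668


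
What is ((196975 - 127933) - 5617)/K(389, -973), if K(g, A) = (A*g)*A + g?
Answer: 12685/73655594 ≈ 0.00017222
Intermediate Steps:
K(g, A) = g + g*A**2 (K(g, A) = g*A**2 + g = g + g*A**2)
((196975 - 127933) - 5617)/K(389, -973) = ((196975 - 127933) - 5617)/((389*(1 + (-973)**2))) = (69042 - 5617)/((389*(1 + 946729))) = 63425/((389*946730)) = 63425/368277970 = 63425*(1/368277970) = 12685/73655594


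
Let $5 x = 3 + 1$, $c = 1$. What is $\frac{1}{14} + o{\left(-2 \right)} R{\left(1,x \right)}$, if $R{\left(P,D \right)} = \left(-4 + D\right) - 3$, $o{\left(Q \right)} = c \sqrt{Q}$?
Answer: $\frac{1}{14} - \frac{31 i \sqrt{2}}{5} \approx 0.071429 - 8.7681 i$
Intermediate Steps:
$x = \frac{4}{5}$ ($x = \frac{3 + 1}{5} = \frac{1}{5} \cdot 4 = \frac{4}{5} \approx 0.8$)
$o{\left(Q \right)} = \sqrt{Q}$ ($o{\left(Q \right)} = 1 \sqrt{Q} = \sqrt{Q}$)
$R{\left(P,D \right)} = -7 + D$
$\frac{1}{14} + o{\left(-2 \right)} R{\left(1,x \right)} = \frac{1}{14} + \sqrt{-2} \left(-7 + \frac{4}{5}\right) = \frac{1}{14} + i \sqrt{2} \left(- \frac{31}{5}\right) = \frac{1}{14} - \frac{31 i \sqrt{2}}{5}$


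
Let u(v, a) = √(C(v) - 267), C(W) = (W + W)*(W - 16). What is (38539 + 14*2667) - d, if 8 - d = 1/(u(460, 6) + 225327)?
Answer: 1284003130153177/16923949572 - √45357/16923949572 ≈ 75869.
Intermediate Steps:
C(W) = 2*W*(-16 + W) (C(W) = (2*W)*(-16 + W) = 2*W*(-16 + W))
u(v, a) = √(-267 + 2*v*(-16 + v)) (u(v, a) = √(2*v*(-16 + v) - 267) = √(-267 + 2*v*(-16 + v)))
d = 8 - 1/(225327 + 3*√45357) (d = 8 - 1/(√(-267 + 2*460*(-16 + 460)) + 225327) = 8 - 1/(√(-267 + 2*460*444) + 225327) = 8 - 1/(√(-267 + 408480) + 225327) = 8 - 1/(√408213 + 225327) = 8 - 1/(3*√45357 + 225327) = 8 - 1/(225327 + 3*√45357) ≈ 8.0000)
(38539 + 14*2667) - d = (38539 + 14*2667) - (135391521467/16923949572 + √45357/16923949572) = (38539 + 37338) + (-135391521467/16923949572 - √45357/16923949572) = 75877 + (-135391521467/16923949572 - √45357/16923949572) = 1284003130153177/16923949572 - √45357/16923949572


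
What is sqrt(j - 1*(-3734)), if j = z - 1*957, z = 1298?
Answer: 5*sqrt(163) ≈ 63.836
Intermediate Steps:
j = 341 (j = 1298 - 1*957 = 1298 - 957 = 341)
sqrt(j - 1*(-3734)) = sqrt(341 - 1*(-3734)) = sqrt(341 + 3734) = sqrt(4075) = 5*sqrt(163)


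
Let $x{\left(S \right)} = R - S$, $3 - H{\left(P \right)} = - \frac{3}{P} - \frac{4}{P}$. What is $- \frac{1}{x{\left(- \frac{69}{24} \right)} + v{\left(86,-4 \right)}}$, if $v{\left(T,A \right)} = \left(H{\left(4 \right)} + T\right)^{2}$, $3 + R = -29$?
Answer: $- \frac{16}{131303} \approx -0.00012186$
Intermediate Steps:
$R = -32$ ($R = -3 - 29 = -32$)
$H{\left(P \right)} = 3 + \frac{7}{P}$ ($H{\left(P \right)} = 3 - \left(- \frac{3}{P} - \frac{4}{P}\right) = 3 - - \frac{7}{P} = 3 + \frac{7}{P}$)
$x{\left(S \right)} = -32 - S$
$v{\left(T,A \right)} = \left(\frac{19}{4} + T\right)^{2}$ ($v{\left(T,A \right)} = \left(\left(3 + \frac{7}{4}\right) + T\right)^{2} = \left(\frac{19}{4} + T\right)^{2}$)
$- \frac{1}{x{\left(- \frac{69}{24} \right)} + v{\left(86,-4 \right)}} = - \frac{1}{\left(-32 - - \frac{69}{24}\right) + \frac{\left(19 + 4 \cdot 86\right)^{2}}{16}} = - \frac{1}{\left(-32 - \left(-69\right) \frac{1}{24}\right) + \frac{\left(19 + 344\right)^{2}}{16}} = - \frac{1}{\left(-32 - - \frac{23}{8}\right) + \frac{363^{2}}{16}} = - \frac{1}{\left(-32 + \frac{23}{8}\right) + \frac{1}{16} \cdot 131769} = - \frac{1}{- \frac{233}{8} + \frac{131769}{16}} = - \frac{1}{\frac{131303}{16}} = \left(-1\right) \frac{16}{131303} = - \frac{16}{131303}$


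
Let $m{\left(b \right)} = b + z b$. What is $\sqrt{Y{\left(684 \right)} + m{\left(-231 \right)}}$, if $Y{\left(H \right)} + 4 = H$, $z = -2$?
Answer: $\sqrt{911} \approx 30.183$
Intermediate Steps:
$Y{\left(H \right)} = -4 + H$
$m{\left(b \right)} = - b$ ($m{\left(b \right)} = b - 2 b = - b$)
$\sqrt{Y{\left(684 \right)} + m{\left(-231 \right)}} = \sqrt{\left(-4 + 684\right) - -231} = \sqrt{680 + 231} = \sqrt{911}$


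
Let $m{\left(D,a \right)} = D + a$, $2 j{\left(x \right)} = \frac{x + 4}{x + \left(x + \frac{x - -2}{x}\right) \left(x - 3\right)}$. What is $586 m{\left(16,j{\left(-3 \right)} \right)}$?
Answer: $\frac{122181}{13} \approx 9398.5$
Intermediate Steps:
$j{\left(x \right)} = \frac{4 + x}{2 \left(x + \left(-3 + x\right) \left(x + \frac{2 + x}{x}\right)\right)}$ ($j{\left(x \right)} = \frac{\left(x + 4\right) \frac{1}{x + \left(x + \frac{x - -2}{x}\right) \left(x - 3\right)}}{2} = \frac{\left(4 + x\right) \frac{1}{x + \left(x + \frac{x + 2}{x}\right) \left(-3 + x\right)}}{2} = \frac{\left(4 + x\right) \frac{1}{x + \left(x + \frac{2 + x}{x}\right) \left(-3 + x\right)}}{2} = \frac{\left(4 + x\right) \frac{1}{x + \left(-3 + x\right) \left(x + \frac{2 + x}{x}\right)}}{2} = \frac{\frac{1}{x + \left(-3 + x\right) \left(x + \frac{2 + x}{x}\right)} \left(4 + x\right)}{2} = \frac{4 + x}{2 \left(x + \left(-3 + x\right) \left(x + \frac{2 + x}{x}\right)\right)}$)
$586 m{\left(16,j{\left(-3 \right)} \right)} = 586 \left(16 + \frac{1}{2} \left(-3\right) \frac{1}{-6 + \left(-3\right)^{3} - -3 - \left(-3\right)^{2}} \left(4 - 3\right)\right) = 586 \left(16 + \frac{1}{2} \left(-3\right) \frac{1}{-6 - 27 + 3 - 9} \cdot 1\right) = 586 \left(16 + \frac{1}{2} \left(-3\right) \frac{1}{-39} \cdot 1\right) = 586 \left(16 + \frac{1}{2} \left(-3\right) \left(- \frac{1}{39}\right) 1\right) = 586 \left(16 + \frac{1}{26}\right) = 586 \cdot \frac{417}{26} = \frac{122181}{13}$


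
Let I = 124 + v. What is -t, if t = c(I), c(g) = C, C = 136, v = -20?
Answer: -136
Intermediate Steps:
I = 104 (I = 124 - 20 = 104)
c(g) = 136
t = 136
-t = -1*136 = -136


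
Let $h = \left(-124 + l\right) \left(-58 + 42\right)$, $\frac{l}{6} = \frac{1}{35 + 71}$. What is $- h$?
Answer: $- \frac{105104}{53} \approx -1983.1$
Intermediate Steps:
$l = \frac{3}{53}$ ($l = \frac{6}{35 + 71} = \frac{6}{106} = 6 \cdot \frac{1}{106} = \frac{3}{53} \approx 0.056604$)
$h = \frac{105104}{53}$ ($h = \left(-124 + \frac{3}{53}\right) \left(-58 + 42\right) = \left(- \frac{6569}{53}\right) \left(-16\right) = \frac{105104}{53} \approx 1983.1$)
$- h = \left(-1\right) \frac{105104}{53} = - \frac{105104}{53}$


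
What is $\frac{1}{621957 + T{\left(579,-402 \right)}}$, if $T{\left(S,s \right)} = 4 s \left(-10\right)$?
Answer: $\frac{1}{638037} \approx 1.5673 \cdot 10^{-6}$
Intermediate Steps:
$T{\left(S,s \right)} = - 40 s$
$\frac{1}{621957 + T{\left(579,-402 \right)}} = \frac{1}{621957 - -16080} = \frac{1}{621957 + 16080} = \frac{1}{638037}$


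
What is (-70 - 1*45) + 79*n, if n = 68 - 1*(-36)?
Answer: 8101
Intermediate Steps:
n = 104 (n = 68 + 36 = 104)
(-70 - 1*45) + 79*n = (-70 - 1*45) + 79*104 = (-70 - 45) + 8216 = -115 + 8216 = 8101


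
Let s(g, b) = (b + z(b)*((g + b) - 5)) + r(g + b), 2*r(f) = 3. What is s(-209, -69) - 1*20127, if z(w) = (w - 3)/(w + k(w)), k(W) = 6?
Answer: -287251/14 ≈ -20518.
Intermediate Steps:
r(f) = 3/2 (r(f) = (½)*3 = 3/2)
z(w) = (-3 + w)/(6 + w) (z(w) = (w - 3)/(w + 6) = (-3 + w)/(6 + w))
s(g, b) = 3/2 + b + (-3 + b)*(-5 + b + g)/(6 + b) (s(g, b) = (b + ((-3 + b)/(6 + b))*((g + b) - 5)) + 3/2 = (b + ((-3 + b)/(6 + b))*((b + g) - 5)) + 3/2 = (b + ((-3 + b)/(6 + b))*(-5 + b + g)) + 3/2 = (b + (-3 + b)*(-5 + b + g)/(6 + b)) + 3/2 = 3/2 + b + (-3 + b)*(-5 + b + g)/(6 + b))
s(-209, -69) - 1*20127 = (24 - 3*(-209) + 2*(-69)² - ½*(-69) - 69*(-209))/(6 - 69) - 1*20127 = (24 + 627 + 2*4761 + 69/2 + 14421)/(-63) - 20127 = -(24 + 627 + 9522 + 69/2 + 14421)/63 - 20127 = -1/63*49257/2 - 20127 = -5473/14 - 20127 = -287251/14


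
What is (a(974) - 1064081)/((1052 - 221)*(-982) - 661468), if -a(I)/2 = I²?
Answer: 2961433/1477510 ≈ 2.0043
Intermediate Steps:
a(I) = -2*I²
(a(974) - 1064081)/((1052 - 221)*(-982) - 661468) = (-2*974² - 1064081)/((1052 - 221)*(-982) - 661468) = (-2*948676 - 1064081)/(831*(-982) - 661468) = (-1897352 - 1064081)/(-816042 - 661468) = -2961433/(-1477510) = -2961433*(-1/1477510) = 2961433/1477510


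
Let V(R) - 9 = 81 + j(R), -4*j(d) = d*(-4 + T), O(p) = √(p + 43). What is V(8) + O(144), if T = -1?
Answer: 100 + √187 ≈ 113.67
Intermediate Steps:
O(p) = √(43 + p)
j(d) = 5*d/4 (j(d) = -d*(-4 - 1)/4 = -d*(-5)/4 = -(-5)*d/4 = 5*d/4)
V(R) = 90 + 5*R/4 (V(R) = 9 + (81 + 5*R/4) = 90 + 5*R/4)
V(8) + O(144) = (90 + (5/4)*8) + √(43 + 144) = (90 + 10) + √187 = 100 + √187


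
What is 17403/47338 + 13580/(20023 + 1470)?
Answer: 1016892719/1017435634 ≈ 0.99947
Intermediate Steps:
17403/47338 + 13580/(20023 + 1470) = 17403*(1/47338) + 13580/21493 = 17403/47338 + 13580*(1/21493) = 17403/47338 + 13580/21493 = 1016892719/1017435634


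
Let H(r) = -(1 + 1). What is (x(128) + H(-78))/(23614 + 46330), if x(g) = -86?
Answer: -11/8743 ≈ -0.0012581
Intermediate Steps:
H(r) = -2 (H(r) = -1*2 = -2)
(x(128) + H(-78))/(23614 + 46330) = (-86 - 2)/(23614 + 46330) = -88/69944 = -88*1/69944 = -11/8743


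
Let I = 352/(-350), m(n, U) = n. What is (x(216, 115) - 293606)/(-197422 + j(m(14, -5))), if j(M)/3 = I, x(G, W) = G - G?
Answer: 25690525/17274689 ≈ 1.4872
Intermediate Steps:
x(G, W) = 0
I = -176/175 (I = 352*(-1/350) = -176/175 ≈ -1.0057)
j(M) = -528/175 (j(M) = 3*(-176/175) = -528/175)
(x(216, 115) - 293606)/(-197422 + j(m(14, -5))) = (0 - 293606)/(-197422 - 528/175) = -293606/(-34549378/175) = -293606*(-175/34549378) = 25690525/17274689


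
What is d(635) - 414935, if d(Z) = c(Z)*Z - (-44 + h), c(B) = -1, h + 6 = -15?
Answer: -415505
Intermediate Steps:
h = -21 (h = -6 - 15 = -21)
d(Z) = 65 - Z (d(Z) = -Z - (-44 - 21) = -Z - 1*(-65) = -Z + 65 = 65 - Z)
d(635) - 414935 = (65 - 1*635) - 414935 = (65 - 635) - 414935 = -570 - 414935 = -415505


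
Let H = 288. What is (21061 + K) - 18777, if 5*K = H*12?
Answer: 14876/5 ≈ 2975.2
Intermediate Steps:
K = 3456/5 (K = (288*12)/5 = (1/5)*3456 = 3456/5 ≈ 691.20)
(21061 + K) - 18777 = (21061 + 3456/5) - 18777 = 108761/5 - 18777 = 14876/5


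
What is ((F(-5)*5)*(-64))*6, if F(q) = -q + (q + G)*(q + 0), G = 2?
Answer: -38400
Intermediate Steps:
F(q) = -q + q*(2 + q) (F(q) = -q + (q + 2)*(q + 0) = -q + (2 + q)*q = -q + q*(2 + q))
((F(-5)*5)*(-64))*6 = ((-5*(1 - 5)*5)*(-64))*6 = ((-5*(-4)*5)*(-64))*6 = ((20*5)*(-64))*6 = (100*(-64))*6 = -6400*6 = -38400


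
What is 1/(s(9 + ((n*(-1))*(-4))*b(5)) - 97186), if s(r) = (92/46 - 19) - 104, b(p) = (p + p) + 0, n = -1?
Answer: -1/97307 ≈ -1.0277e-5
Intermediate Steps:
b(p) = 2*p (b(p) = 2*p + 0 = 2*p)
s(r) = -121 (s(r) = (92*(1/46) - 19) - 104 = (2 - 19) - 104 = -17 - 104 = -121)
1/(s(9 + ((n*(-1))*(-4))*b(5)) - 97186) = 1/(-121 - 97186) = 1/(-97307) = -1/97307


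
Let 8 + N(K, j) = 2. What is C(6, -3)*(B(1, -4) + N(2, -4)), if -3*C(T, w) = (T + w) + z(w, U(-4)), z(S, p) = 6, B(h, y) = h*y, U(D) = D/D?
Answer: 30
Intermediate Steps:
U(D) = 1
N(K, j) = -6 (N(K, j) = -8 + 2 = -6)
C(T, w) = -2 - T/3 - w/3 (C(T, w) = -((T + w) + 6)/3 = -(6 + T + w)/3 = -2 - T/3 - w/3)
C(6, -3)*(B(1, -4) + N(2, -4)) = (-2 - 1/3*6 - 1/3*(-3))*(1*(-4) - 6) = (-2 - 2 + 1)*(-4 - 6) = -3*(-10) = 30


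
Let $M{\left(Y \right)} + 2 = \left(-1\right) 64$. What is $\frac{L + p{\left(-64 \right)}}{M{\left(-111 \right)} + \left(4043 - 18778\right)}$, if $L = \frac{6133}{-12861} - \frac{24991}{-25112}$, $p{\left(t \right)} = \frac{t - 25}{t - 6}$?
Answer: $- \frac{20230869149}{167307397566120} \approx -0.00012092$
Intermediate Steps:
$p{\left(t \right)} = \frac{-25 + t}{-6 + t}$
$M{\left(Y \right)} = -66$ ($M{\left(Y \right)} = -2 - 64 = -66$)
$L = \frac{167397355}{322965432}$ ($L = 6133 \left(- \frac{1}{12861}\right) - - \frac{24991}{25112} = - \frac{6133}{12861} + \frac{24991}{25112} = \frac{167397355}{322965432} \approx 0.51831$)
$\frac{L + p{\left(-64 \right)}}{M{\left(-111 \right)} + \left(4043 - 18778\right)} = \frac{\frac{167397355}{322965432} + \frac{-25 - 64}{-6 - 64}}{-66 + \left(4043 - 18778\right)} = \frac{\frac{167397355}{322965432} + \frac{1}{-70} \left(-89\right)}{-66 - 14735} = \frac{\frac{167397355}{322965432} - - \frac{89}{70}}{-14801} = \left(\frac{167397355}{322965432} + \frac{89}{70}\right) \left(- \frac{1}{14801}\right) = \frac{20230869149}{11303790120} \left(- \frac{1}{14801}\right) = - \frac{20230869149}{167307397566120}$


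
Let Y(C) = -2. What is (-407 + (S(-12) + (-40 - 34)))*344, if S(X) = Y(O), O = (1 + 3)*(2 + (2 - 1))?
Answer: -166152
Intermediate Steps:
O = 12 (O = 4*(2 + 1) = 4*3 = 12)
S(X) = -2
(-407 + (S(-12) + (-40 - 34)))*344 = (-407 + (-2 + (-40 - 34)))*344 = (-407 + (-2 - 74))*344 = (-407 - 76)*344 = -483*344 = -166152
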